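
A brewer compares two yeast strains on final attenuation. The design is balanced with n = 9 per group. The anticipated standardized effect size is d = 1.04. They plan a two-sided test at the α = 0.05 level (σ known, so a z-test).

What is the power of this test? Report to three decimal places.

Noncentrality parameter: δ = d·√(n/2) = 1.04 × √(9/2) = 2.2062
Critical value for a two-sided test at α = 0.05: z_{α/2} = 1.960.
Power = Φ(δ − 1.960) + Φ(−δ − 1.960) = Φ(0.246) + Φ(-4.166) = 0.5972 + 0.0000 = 0.5973.

Power ≈ 0.597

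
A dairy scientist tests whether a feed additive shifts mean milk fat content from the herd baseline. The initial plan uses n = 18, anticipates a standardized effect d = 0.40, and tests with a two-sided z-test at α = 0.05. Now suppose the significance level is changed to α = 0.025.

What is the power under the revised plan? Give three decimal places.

δ = d·√n = 0.40 × √18 = 1.6971 (unchanged). New critical value: z_{0.0125} = 2.241.
Revised power = Φ(δ − 2.241) + Φ(−δ − 2.241) = Φ(-0.544) + Φ(-3.938) = 0.2931 + 0.0000 = 0.2931.

Power ≈ 0.293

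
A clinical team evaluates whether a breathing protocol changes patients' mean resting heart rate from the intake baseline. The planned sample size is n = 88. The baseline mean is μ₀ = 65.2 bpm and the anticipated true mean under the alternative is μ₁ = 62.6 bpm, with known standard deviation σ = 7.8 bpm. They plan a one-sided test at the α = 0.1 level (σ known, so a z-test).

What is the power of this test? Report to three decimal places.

Power ≈ 0.968

Standardized effect: d = |μ₁ − μ₀| / σ = |62.6 − 65.2| / 7.8 = 0.3333
Noncentrality parameter: δ = d·√n = 0.3333 × √88 = 3.1269
One-sided α = 0.1 → critical value z_{0.1} = 1.282.
Power = P(Z > 1.282 − δ) = Φ(1.845) = 0.9675.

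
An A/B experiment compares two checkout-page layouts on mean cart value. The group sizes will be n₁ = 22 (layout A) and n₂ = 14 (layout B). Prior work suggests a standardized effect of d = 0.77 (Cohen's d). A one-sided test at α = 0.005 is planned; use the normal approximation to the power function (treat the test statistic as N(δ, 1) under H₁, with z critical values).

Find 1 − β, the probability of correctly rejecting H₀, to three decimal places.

Noncentrality parameter: δ = d / √(1/n₁ + 1/n₂) = 0.77 / √(1/22 + 1/14) = 2.2522
One-sided α = 0.005 → critical value z_{0.005} = 2.576.
Power = P(Z > 2.576 − δ) = Φ(-0.324) = 0.3731.

Power ≈ 0.373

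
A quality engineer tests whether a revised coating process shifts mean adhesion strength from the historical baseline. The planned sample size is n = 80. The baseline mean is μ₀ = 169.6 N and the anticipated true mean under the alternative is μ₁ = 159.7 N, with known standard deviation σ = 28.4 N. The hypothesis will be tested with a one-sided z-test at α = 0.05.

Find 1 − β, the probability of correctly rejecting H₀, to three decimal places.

Standardized effect: d = |μ₁ − μ₀| / σ = |159.7 − 169.6| / 28.4 = 0.3486
Noncentrality parameter: δ = d·√n = 0.3486 × √80 = 3.1179
One-sided α = 0.05 → critical value z_{0.05} = 1.645.
Power = P(Z > 1.645 − δ) = Φ(1.473) = 0.9296.

Power ≈ 0.930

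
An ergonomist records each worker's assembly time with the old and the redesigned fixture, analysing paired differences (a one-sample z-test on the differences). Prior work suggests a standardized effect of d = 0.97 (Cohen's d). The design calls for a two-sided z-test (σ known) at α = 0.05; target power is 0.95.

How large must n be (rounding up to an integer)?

n = 14

For power 0.95 need Φ(δ − z_{0.025}) = 0.95, so δ = z_{0.025} + z_{0.05} = 1.960 + 1.645 = 3.605.
(For δ > 0 the lower-tail rejection region contributes negligibly to power, so the one-term inversion is standard.)
δ = d·√n ⇒ n = (δ/d)² = (3.605 / 0.97)² = 13.81.
Rounding up, n = 14.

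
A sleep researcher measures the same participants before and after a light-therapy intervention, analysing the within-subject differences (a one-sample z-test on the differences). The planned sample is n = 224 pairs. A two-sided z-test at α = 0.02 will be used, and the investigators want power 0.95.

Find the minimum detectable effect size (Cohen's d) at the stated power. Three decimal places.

d ≈ 0.265

Required noncentrality: δ = z_{0.01} + z_{0.05} = 2.326 + 1.645 = 3.971.
(The second rejection-region term Φ(−δ − z_{α/2}) is negligible and dropped.)
δ = d·√n ⇒ d = δ/√n = 3.971/√224 = 0.2653.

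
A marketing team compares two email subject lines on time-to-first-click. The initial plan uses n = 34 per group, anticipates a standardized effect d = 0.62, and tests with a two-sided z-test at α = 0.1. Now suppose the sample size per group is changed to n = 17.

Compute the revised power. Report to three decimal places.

With n = 17 per group: δ = d·√(n/2) = 0.62 × √(17/2) = 1.8076. Critical value z_{0.05} = 1.645.
Revised power = Φ(δ − 1.645) + Φ(−δ − 1.645) = Φ(0.163) + Φ(-3.452) = 0.5646 + 0.0003 = 0.5649.

Power ≈ 0.565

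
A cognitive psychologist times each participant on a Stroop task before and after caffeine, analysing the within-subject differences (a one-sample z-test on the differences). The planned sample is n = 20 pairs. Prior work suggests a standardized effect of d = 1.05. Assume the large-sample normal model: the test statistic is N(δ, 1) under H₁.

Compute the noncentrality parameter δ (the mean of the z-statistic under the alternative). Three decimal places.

δ = d·√n = 1.05 × √20 = 4.6957

δ ≈ 4.696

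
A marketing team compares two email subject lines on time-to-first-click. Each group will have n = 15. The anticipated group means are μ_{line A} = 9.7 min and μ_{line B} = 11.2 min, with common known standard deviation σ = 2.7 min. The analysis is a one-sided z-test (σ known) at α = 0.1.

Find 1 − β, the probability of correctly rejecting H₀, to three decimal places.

Power ≈ 0.595

Standardized effect: d = |μ_{line A} − μ_{line B}| / σ = |9.7 − 11.2| / 2.7 = 0.5556
Noncentrality parameter: δ = d·√(n/2) = 0.5556 × √(15/2) = 1.5215
Critical value for a one-sided test at α = 0.1: z_α = 1.282.
Power = P(Z > 1.282 − δ) = Φ(0.240) = 0.5948.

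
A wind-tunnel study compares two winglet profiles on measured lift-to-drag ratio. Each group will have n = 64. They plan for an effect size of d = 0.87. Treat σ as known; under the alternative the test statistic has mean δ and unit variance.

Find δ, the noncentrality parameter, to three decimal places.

The noncentrality parameter scales effect size by the design's sample-size factor: δ = d·√(n/2) = 0.87 × √(64/2) = 4.9215

δ ≈ 4.921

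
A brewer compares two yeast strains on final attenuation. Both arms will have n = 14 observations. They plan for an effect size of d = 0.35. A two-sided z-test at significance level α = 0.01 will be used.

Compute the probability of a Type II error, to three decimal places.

β ≈ 0.950

Noncentrality parameter: δ = d·√(n/2) = 0.35 × √(14/2) = 0.9260
Critical value for a two-sided test at α = 0.01: z_{α/2} = 2.576.
Power = Φ(δ − 2.576) + Φ(−δ − 2.576) = Φ(-1.650) + Φ(-3.502) = 0.0495 + 0.0002 = 0.0497.
Type II error: β = 1 − power = 1 − 0.0497 = 0.9503.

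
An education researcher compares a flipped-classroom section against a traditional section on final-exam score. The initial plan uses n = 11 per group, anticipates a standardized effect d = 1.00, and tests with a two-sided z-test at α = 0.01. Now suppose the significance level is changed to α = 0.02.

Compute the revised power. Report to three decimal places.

δ = d·√(n/2) = 1.00 × √(11/2) = 2.3452 (unchanged). New critical value: z_{0.01} = 2.326.
Revised power = Φ(δ − 2.326) + Φ(−δ − 2.326) = Φ(0.019) + Φ(-4.672) = 0.5075 + 0.0000 = 0.5075.

Power ≈ 0.508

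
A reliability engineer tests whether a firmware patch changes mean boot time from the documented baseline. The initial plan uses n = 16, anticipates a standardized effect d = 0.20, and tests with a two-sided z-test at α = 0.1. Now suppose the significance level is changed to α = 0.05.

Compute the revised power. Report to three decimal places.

Power ≈ 0.126

δ = d·√n = 0.20 × √16 = 0.8000 (unchanged). New critical value: z_{0.025} = 1.960.
Revised power = Φ(δ − 1.960) + Φ(−δ − 1.960) = Φ(-1.160) + Φ(-2.760) = 0.1230 + 0.0029 = 0.1259.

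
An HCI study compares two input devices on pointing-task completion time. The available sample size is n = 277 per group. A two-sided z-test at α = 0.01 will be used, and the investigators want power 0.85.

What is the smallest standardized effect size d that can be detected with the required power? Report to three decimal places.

d ≈ 0.307

Required noncentrality: δ = z_{0.005} + z_{0.15} = 2.576 + 1.036 = 3.612.
(The second rejection-region term Φ(−δ − z_{α/2}) is negligible and dropped.)
δ = d·√(n/2) ⇒ d = δ/√(n/2) = 3.612/√(277/2) = 0.3069.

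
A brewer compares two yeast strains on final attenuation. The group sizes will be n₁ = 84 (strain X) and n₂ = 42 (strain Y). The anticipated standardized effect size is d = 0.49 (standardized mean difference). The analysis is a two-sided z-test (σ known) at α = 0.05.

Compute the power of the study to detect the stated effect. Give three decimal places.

Power ≈ 0.737

Noncentrality parameter: δ = d / √(1/n₁ + 1/n₂) = 0.49 / √(1/84 + 1/42) = 2.5928
Critical value for a two-sided test at α = 0.05: z_{α/2} = 1.960.
Power = Φ(δ − 1.960) + Φ(−δ − 1.960) = Φ(0.633) + Φ(-4.553) = 0.7366 + 0.0000 = 0.7366.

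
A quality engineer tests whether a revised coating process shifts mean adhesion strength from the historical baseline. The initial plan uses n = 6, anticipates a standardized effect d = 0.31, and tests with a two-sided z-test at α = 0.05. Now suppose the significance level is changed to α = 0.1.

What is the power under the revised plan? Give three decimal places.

Power ≈ 0.196

δ = d·√n = 0.31 × √6 = 0.7593 (unchanged). New critical value: z_{0.05} = 1.645.
Revised power = Φ(δ − 1.645) + Φ(−δ − 1.645) = Φ(-0.886) + Φ(-2.404) = 0.1879 + 0.0081 = 0.1960.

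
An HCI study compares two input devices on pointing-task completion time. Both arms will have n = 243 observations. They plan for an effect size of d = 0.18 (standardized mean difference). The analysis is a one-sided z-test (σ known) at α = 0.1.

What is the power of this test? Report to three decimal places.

Noncentrality parameter: δ = d·√(n/2) = 0.18 × √(243/2) = 1.9841
One-sided α = 0.1 → critical value z_{0.1} = 1.282.
Power = P(Z > 1.282 − δ) = Φ(0.703) = 0.7588.

Power ≈ 0.759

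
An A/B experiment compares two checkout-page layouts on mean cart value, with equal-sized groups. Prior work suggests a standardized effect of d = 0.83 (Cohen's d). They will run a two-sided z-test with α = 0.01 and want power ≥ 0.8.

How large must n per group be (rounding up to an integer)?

n = 34 per group

For power 0.8 need Φ(δ − z_{0.005}) = 0.8, so δ = z_{0.005} + z_{0.20} = 2.576 + 0.842 = 3.417.
(For δ > 0 the lower-tail rejection region contributes negligibly to power, so the one-term inversion is standard.)
δ = d·√(n/2) ⇒ n = 2(δ/d)² = 2 × (3.417 / 0.83)² = 33.91.
Rounding up, n = 34 per group.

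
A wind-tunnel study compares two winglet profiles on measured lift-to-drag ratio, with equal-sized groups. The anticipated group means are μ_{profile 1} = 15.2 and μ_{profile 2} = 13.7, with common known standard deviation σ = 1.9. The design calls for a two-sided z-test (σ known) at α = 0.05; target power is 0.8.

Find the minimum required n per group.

Standardized effect: d = |μ_{profile 1} − μ_{profile 2}| / σ = |15.2 − 13.7| / 1.9 = 0.7895
For power 0.8 need Φ(δ − z_{0.025}) = 0.8, so δ = z_{0.025} + z_{0.20} = 1.960 + 0.842 = 2.802.
(Ignoring the negligible lower-tail rejection probability gives the usual closed-form inversion.)
δ = d·√(n/2) ⇒ n = 2(δ/d)² = 2 × (2.802 / 0.7895)² = 25.19.
Rounding up, n = 26 per group.

n = 26 per group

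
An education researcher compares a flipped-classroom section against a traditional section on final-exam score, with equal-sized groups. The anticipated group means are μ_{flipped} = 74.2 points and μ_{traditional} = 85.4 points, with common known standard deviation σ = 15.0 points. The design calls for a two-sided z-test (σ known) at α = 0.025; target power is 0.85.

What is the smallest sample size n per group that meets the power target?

n = 39 per group

Standardized effect: d = |μ_{flipped} − μ_{traditional}| / σ = |74.2 − 85.4| / 15.0 = 0.7467
For power 0.85 need Φ(δ − z_{0.0125}) = 0.85, so δ = z_{0.0125} + z_{0.15} = 2.241 + 1.036 = 3.278.
(The Φ(−δ − z_{α/2}) term is vanishingly small for δ > 0 and is dropped in the standard sample-size formula.)
δ = d·√(n/2) ⇒ n = 2(δ/d)² = 2 × (3.278 / 0.7467)² = 38.54.
Round up to the next whole unit.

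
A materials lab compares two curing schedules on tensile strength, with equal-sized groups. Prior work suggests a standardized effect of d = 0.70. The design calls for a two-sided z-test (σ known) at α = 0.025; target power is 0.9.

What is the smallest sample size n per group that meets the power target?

n = 51 per group

For power 0.9 need Φ(δ − z_{0.0125}) = 0.9, so δ = z_{0.0125} + z_{0.10} = 2.241 + 1.282 = 3.523.
(For δ > 0 the lower-tail rejection region contributes negligibly to power, so the one-term inversion is standard.)
δ = d·√(n/2) ⇒ n = 2(δ/d)² = 2 × (3.523 / 0.70)² = 50.66.
Round up to the next whole unit.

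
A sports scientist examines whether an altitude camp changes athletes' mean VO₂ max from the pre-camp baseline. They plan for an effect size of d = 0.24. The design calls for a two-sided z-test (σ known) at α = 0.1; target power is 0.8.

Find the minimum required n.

Set Φ(δ − 1.645) = 0.8; then δ − 1.645 = Φ⁻¹(0.8) = 0.842, giving δ = 2.486.
(For δ > 0 the lower-tail rejection region contributes negligibly to power, so the one-term inversion is standard.)
δ = d·√n ⇒ n = (δ/d)² = (2.486 / 0.24)² = 107.34.
Rounding up, n = 108.

n = 108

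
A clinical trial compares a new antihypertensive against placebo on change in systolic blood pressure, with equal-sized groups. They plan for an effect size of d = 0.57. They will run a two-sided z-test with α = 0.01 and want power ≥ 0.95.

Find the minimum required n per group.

Set Φ(δ − 2.576) = 0.95; then δ − 2.576 = Φ⁻¹(0.95) = 1.645, giving δ = 4.221.
(The Φ(−δ − z_{α/2}) term is vanishingly small for δ > 0 and is dropped in the standard sample-size formula.)
δ = d·√(n/2) ⇒ n = 2(δ/d)² = 2 × (4.221 / 0.57)² = 109.66.
Round up to the next whole unit.

n = 110 per group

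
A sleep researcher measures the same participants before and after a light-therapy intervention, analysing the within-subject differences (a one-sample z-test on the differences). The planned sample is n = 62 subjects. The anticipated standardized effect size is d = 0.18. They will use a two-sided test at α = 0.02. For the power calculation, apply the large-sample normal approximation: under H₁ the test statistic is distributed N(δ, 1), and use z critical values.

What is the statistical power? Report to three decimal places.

Power ≈ 0.182

Noncentrality parameter: δ = d·√n = 0.18 × √62 = 1.4173
Critical value for a two-sided test at α = 0.02: z_{α/2} = 2.326.
Power = Φ(δ − 2.326) + Φ(−δ − 2.326) = Φ(-0.909) + Φ(-3.744) = 0.1817 + 0.0001 = 0.1818.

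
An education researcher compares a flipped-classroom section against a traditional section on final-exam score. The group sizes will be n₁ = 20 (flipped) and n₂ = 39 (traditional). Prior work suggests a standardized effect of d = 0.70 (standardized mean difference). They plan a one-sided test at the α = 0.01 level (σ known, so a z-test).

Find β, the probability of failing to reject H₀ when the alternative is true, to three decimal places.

β ≈ 0.413

Noncentrality parameter: λ = d / √(1/n₁ + 1/n₂) = 0.70 / √(1/20 + 1/39) = 2.5452
One-sided α = 0.01 → critical value z_{0.01} = 2.326.
Power = P(Z > 2.326 − λ) = Φ(0.219) = 0.5866.
Type II error: β = 1 − power = 1 − 0.5866 = 0.4134.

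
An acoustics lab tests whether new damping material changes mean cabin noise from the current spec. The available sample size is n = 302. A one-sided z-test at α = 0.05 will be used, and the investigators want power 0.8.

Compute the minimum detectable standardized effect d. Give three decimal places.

d ≈ 0.143

Required noncentrality: δ = z_{0.05} + z_{0.20} = 1.645 + 0.842 = 2.486.
δ = d·√n ⇒ d = δ/√n = 2.486/√302 = 0.1431.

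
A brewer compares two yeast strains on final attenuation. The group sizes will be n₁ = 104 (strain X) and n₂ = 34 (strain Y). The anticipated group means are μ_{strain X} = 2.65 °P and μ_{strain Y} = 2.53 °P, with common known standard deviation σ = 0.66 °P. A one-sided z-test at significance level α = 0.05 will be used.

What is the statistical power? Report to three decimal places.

Power ≈ 0.234

Standardized effect: d = |μ_{strain X} − μ_{strain Y}| / σ = |2.65 − 2.53| / 0.66 = 0.1818
Noncentrality parameter: δ = d / √(1/n₁ + 1/n₂) = 0.1818 / √(1/104 + 1/34) = 0.9204
Critical value for a one-sided test at α = 0.05: z_α = 1.645.
Power = Φ(δ − 1.645) = Φ(-0.725) = 0.2344.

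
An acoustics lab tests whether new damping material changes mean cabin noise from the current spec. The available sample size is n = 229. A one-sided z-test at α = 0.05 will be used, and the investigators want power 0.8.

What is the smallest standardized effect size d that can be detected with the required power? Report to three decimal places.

d ≈ 0.164

Required noncentrality: δ = z_{0.05} + z_{0.20} = 1.645 + 0.842 = 2.486.
δ = d·√n ⇒ d = δ/√n = 2.486/√229 = 0.1643.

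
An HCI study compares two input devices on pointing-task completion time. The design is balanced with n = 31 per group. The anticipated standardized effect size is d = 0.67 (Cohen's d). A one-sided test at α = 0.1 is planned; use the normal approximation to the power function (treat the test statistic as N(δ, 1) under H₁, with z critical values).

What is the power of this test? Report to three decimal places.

Noncentrality parameter: δ = d·√(n/2) = 0.67 × √(31/2) = 2.6378
Critical value for a one-sided test at α = 0.1: z_α = 1.282.
Power = Φ(δ − 1.282) = Φ(1.356) = 0.9125.

Power ≈ 0.912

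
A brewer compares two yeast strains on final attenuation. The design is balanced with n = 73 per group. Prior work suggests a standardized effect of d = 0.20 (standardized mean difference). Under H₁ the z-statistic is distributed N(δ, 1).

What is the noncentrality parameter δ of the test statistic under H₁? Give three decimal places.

The noncentrality parameter scales effect size by the design's sample-size factor: δ = d·√(n/2) = 0.20 × √(73/2) = 1.2083

δ ≈ 1.208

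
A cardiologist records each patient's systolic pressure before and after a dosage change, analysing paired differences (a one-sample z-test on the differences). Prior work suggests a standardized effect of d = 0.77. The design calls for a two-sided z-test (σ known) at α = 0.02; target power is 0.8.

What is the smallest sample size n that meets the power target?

Set Φ(δ − 2.326) = 0.8; then δ − 2.326 = Φ⁻¹(0.8) = 0.842, giving δ = 3.168.
(The Φ(−δ − z_{α/2}) term is vanishingly small for δ > 0 and is dropped in the standard sample-size formula.)
δ = d·√n ⇒ n = (δ/d)² = (3.168 / 0.77)² = 16.93.
Round up to the next whole unit.

n = 17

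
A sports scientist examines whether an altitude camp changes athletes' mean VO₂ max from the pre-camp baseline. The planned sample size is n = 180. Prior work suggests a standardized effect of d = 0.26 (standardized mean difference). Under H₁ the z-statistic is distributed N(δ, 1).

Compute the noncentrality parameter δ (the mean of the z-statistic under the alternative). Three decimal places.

The noncentrality parameter scales effect size by the design's sample-size factor: δ = d·√n = 0.26 × √180 = 3.4883

δ ≈ 3.488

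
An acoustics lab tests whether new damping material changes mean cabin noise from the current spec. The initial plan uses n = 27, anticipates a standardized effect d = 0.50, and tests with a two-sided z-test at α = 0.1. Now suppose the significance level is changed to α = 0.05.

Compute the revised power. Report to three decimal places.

δ = d·√n = 0.50 × √27 = 2.5981 (unchanged). New critical value: z_{0.025} = 1.960.
Revised power = Φ(δ − 1.960) + Φ(−δ − 1.960) = Φ(0.638) + Φ(-4.558) = 0.7383 + 0.0000 = 0.7383.

Power ≈ 0.738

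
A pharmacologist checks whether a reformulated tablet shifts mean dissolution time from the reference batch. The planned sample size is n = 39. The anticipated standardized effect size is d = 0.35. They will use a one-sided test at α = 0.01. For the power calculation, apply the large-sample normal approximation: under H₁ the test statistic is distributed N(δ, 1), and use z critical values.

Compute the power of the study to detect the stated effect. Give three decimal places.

Noncentrality parameter: δ = d·√n = 0.35 × √39 = 2.1857
Critical value for a one-sided test at α = 0.01: z_α = 2.326.
Power = P(Z > 2.326 − δ) = Φ(-0.141) = 0.4441.

Power ≈ 0.444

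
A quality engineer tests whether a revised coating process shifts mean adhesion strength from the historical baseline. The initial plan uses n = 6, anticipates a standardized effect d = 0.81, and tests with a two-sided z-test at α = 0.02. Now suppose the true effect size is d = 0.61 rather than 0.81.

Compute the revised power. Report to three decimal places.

With d = 0.61: δ = d·√n = 0.61 × √6 = 1.4942. Critical value z_{0.01} = 2.326.
Revised power = Φ(δ − 2.326) + Φ(−δ − 2.326) = Φ(-0.832) + Φ(-3.821) = 0.2027 + 0.0001 = 0.2027.

Power ≈ 0.203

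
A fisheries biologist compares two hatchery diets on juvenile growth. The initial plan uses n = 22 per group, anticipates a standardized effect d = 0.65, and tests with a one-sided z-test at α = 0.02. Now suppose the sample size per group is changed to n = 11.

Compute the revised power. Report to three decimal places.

Power ≈ 0.298

With n = 11 per group: δ = d·√(n/2) = 0.65 × √(11/2) = 1.5244. Critical value z_{0.02} = 2.054.
Revised power = P(Z > 2.054 − δ) = Φ(-0.529) = 0.2983.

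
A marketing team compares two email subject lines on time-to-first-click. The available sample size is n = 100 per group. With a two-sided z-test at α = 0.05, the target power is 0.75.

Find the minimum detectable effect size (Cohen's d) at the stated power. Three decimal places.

Required noncentrality: δ = z_{0.025} + z_{0.25} = 1.960 + 0.674 = 2.634.
(Lower-tail contribution to power is negligible for δ > 0.)
δ = d·√(n/2) ⇒ d = δ/√(n/2) = 2.634/√(100/2) = 0.3726.

d ≈ 0.373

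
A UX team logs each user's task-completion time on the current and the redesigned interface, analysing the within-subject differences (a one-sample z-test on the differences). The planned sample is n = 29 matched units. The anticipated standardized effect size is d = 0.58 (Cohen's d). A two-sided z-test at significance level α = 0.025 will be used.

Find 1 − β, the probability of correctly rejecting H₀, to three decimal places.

Power ≈ 0.811

Noncentrality parameter: δ = d·√n = 0.58 × √29 = 3.1234
Two-sided α = 0.025 → critical value z_{0.0125} = 2.241.
Power = Φ(δ − 2.241) + Φ(−δ − 2.241) = Φ(0.882) + Φ(-5.365) = 0.8111 + 0.0000 = 0.8111.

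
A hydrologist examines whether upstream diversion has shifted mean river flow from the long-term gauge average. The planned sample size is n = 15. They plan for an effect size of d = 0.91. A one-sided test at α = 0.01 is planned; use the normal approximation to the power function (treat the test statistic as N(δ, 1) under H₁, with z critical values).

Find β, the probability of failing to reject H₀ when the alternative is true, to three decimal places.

β ≈ 0.115

Noncentrality parameter: δ = d·√n = 0.91 × √15 = 3.5244
One-sided α = 0.01 → critical value z_{0.01} = 2.326.
Power = Φ(δ − 2.326) = Φ(1.198) = 0.8846.
Type II error: β = 1 − power = 1 − 0.8846 = 0.1154.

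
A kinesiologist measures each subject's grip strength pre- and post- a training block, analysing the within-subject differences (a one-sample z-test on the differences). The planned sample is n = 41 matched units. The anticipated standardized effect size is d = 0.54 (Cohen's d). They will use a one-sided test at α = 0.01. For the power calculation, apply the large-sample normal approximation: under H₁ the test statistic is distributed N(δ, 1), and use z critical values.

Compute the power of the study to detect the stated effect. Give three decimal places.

Noncentrality parameter: δ = d·√n = 0.54 × √41 = 3.4577
Critical value for a one-sided test at α = 0.01: z_α = 2.326.
Power = Φ(δ − 2.326) = Φ(1.131) = 0.8710.

Power ≈ 0.871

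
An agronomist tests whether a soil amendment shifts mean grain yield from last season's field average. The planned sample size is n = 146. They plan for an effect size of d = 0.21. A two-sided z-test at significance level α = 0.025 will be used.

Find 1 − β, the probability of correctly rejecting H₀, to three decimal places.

Noncentrality parameter: δ = d·√n = 0.21 × √146 = 2.5374
Two-sided α = 0.025 → critical value z_{0.0125} = 2.241.
Power = Φ(δ − 2.241) + Φ(−δ − 2.241) = Φ(0.296) + Φ(-4.779) = 0.6164 + 0.0000 = 0.6164.

Power ≈ 0.616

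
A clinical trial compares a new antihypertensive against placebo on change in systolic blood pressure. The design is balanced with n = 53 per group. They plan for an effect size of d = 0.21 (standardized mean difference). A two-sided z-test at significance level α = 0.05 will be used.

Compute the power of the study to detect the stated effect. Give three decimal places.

Power ≈ 0.191

Noncentrality parameter: δ = d·√(n/2) = 0.21 × √(53/2) = 1.0810
Critical value for a two-sided test at α = 0.05: z_{α/2} = 1.960.
Power = Φ(δ − 1.960) + Φ(−δ − 1.960) = Φ(-0.879) + Φ(-3.041) = 0.1897 + 0.0012 = 0.1909.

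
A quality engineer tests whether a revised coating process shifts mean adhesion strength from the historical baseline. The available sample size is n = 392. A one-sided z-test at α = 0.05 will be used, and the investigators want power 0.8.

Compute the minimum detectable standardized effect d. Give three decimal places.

d ≈ 0.126

Required noncentrality: δ = z_{0.05} + z_{0.20} = 1.645 + 0.842 = 2.486.
δ = d·√n ⇒ d = δ/√n = 2.486/√392 = 0.1256.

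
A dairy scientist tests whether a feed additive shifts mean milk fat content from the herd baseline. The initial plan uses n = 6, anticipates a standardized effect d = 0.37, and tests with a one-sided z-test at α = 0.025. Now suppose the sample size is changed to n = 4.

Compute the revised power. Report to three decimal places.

Power ≈ 0.111

With n = 4: δ = d·√n = 0.37 × √4 = 0.7400. Critical value z_{0.025} = 1.960.
Revised power = P(Z > 1.960 − δ) = Φ(-1.220) = 0.1112.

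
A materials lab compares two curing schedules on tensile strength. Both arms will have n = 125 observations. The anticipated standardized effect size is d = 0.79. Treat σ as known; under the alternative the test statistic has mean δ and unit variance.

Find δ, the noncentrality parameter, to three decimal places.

The noncentrality parameter scales effect size by the design's sample-size factor: δ = d·√(n/2) = 0.79 × √(125/2) = 6.2455

δ ≈ 6.245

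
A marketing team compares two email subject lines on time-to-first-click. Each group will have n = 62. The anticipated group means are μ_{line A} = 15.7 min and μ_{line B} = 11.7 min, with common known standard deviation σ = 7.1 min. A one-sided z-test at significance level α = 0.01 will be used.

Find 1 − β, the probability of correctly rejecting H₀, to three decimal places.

Power ≈ 0.791

Standardized effect: d = |μ_{line A} − μ_{line B}| / σ = |15.7 − 11.7| / 7.1 = 0.5634
Noncentrality parameter: δ = d·√(n/2) = 0.5634 × √(62/2) = 3.1368
One-sided α = 0.01 → critical value z_{0.01} = 2.326.
Power = Φ(δ − 2.326) = Φ(0.810) = 0.7912.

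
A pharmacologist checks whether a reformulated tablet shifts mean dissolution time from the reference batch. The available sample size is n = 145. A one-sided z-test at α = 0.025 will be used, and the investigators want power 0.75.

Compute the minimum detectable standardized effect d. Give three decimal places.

Required noncentrality: δ = z_{0.025} + z_{0.25} = 1.960 + 0.674 = 2.634.
δ = d·√n ⇒ d = δ/√n = 2.634/√145 = 0.2188.

d ≈ 0.219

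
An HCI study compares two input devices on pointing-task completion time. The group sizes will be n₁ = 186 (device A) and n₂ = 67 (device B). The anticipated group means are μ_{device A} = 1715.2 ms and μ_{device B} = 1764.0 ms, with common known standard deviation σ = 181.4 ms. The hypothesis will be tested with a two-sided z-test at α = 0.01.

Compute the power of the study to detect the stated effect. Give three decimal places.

Standardized effect: d = |μ_{device A} − μ_{device B}| / σ = |1715.2 − 1764.0| / 181.4 = 0.2690
Noncentrality parameter: δ = d / √(1/n₁ + 1/n₂) = 0.2690 / √(1/186 + 1/67) = 1.8881
Critical value for a two-sided test at α = 0.01: z_{α/2} = 2.576.
Power = Φ(δ − 2.576) + Φ(−δ − 2.576) = Φ(-0.688) + Φ(-4.464) = 0.2458 + 0.0000 = 0.2458.

Power ≈ 0.246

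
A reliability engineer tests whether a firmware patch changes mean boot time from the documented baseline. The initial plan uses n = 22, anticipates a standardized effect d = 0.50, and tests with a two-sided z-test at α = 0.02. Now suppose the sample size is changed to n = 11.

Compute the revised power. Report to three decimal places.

Power ≈ 0.252

With n = 11: δ = d·√n = 0.50 × √11 = 1.6583. Critical value z_{0.01} = 2.326.
Revised power = Φ(δ − 2.326) + Φ(−δ − 2.326) = Φ(-0.668) + Φ(-3.985) = 0.2521 + 0.0000 = 0.2521.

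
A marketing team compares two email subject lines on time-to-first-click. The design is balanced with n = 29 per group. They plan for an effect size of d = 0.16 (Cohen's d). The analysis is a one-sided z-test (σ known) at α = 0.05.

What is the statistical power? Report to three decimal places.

Power ≈ 0.150

Noncentrality parameter: δ = d·√(n/2) = 0.16 × √(29/2) = 0.6093
One-sided α = 0.05 → critical value z_{0.05} = 1.645.
Power = P(Z > 1.645 − δ) = Φ(-1.036) = 0.1502.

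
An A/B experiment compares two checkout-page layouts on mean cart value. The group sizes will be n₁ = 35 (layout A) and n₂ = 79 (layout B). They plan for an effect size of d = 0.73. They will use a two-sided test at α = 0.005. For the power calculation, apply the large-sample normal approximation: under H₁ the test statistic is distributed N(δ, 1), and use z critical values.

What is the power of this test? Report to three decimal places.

Noncentrality parameter: δ = d / √(1/n₁ + 1/n₂) = 0.73 / √(1/35 + 1/79) = 3.5952
Two-sided α = 0.005 → critical value z_{0.0025} = 2.807.
Power = Φ(δ − 2.807) + Φ(−δ − 2.807) = Φ(0.788) + Φ(-6.402) = 0.7847 + 0.0000 = 0.7847.

Power ≈ 0.785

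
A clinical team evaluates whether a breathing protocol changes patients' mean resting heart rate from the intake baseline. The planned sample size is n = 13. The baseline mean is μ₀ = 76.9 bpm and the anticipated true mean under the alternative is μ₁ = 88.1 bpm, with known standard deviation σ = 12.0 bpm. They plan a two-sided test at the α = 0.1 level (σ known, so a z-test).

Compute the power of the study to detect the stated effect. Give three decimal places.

Standardized effect: d = |μ₁ − μ₀| / σ = |88.1 − 76.9| / 12.0 = 0.9333
Noncentrality parameter: δ = d·√n = 0.9333 × √13 = 3.3652
Two-sided α = 0.1 → critical value z_{0.05} = 1.645.
Power = Φ(δ − 1.645) + Φ(−δ − 1.645) = Φ(1.720) + Φ(-5.010) = 0.9573 + 0.0000 = 0.9573.

Power ≈ 0.957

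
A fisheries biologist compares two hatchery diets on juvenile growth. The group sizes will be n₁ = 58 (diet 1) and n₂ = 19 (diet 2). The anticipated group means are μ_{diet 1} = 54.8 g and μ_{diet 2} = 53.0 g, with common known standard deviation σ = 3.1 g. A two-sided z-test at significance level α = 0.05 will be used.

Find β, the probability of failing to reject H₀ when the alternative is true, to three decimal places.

Standardized effect: d = |μ_{diet 1} − μ_{diet 2}| / σ = |54.8 − 53.0| / 3.1 = 0.5806
Noncentrality parameter: δ = d / √(1/n₁ + 1/n₂) = 0.5806 / √(1/58 + 1/19) = 2.1966
Critical value for a two-sided test at α = 0.05: z_{α/2} = 1.960.
Power = Φ(δ − 1.960) + Φ(−δ − 1.960) = Φ(0.237) + Φ(-4.157) = 0.5935 + 0.0000 = 0.5936.
Type II error: β = 1 − power = 1 − 0.5936 = 0.4064.

β ≈ 0.406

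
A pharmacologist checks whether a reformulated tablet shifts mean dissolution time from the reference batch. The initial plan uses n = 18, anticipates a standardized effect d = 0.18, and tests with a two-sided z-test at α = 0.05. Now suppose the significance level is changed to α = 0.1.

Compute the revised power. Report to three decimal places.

Power ≈ 0.197

δ = d·√n = 0.18 × √18 = 0.7637 (unchanged). New critical value: z_{0.05} = 1.645.
Revised power = Φ(δ − 1.645) + Φ(−δ − 1.645) = Φ(-0.881) + Φ(-2.409) = 0.1891 + 0.0080 = 0.1971.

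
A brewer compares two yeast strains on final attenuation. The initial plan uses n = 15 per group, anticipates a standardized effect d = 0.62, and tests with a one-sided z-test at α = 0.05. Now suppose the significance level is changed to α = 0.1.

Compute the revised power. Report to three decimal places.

Power ≈ 0.661

δ = d·√(n/2) = 0.62 × √(15/2) = 1.6979 (unchanged). New critical value: z_{0.1} = 1.282.
Revised power = Φ(δ − 1.282) = Φ(0.416) = 0.6614.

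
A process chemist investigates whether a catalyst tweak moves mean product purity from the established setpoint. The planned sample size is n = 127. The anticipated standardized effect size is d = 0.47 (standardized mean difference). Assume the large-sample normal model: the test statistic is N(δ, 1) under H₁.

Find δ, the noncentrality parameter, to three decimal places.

The noncentrality parameter scales effect size by the design's sample-size factor: δ = d·√n = 0.47 × √127 = 5.2966

δ ≈ 5.297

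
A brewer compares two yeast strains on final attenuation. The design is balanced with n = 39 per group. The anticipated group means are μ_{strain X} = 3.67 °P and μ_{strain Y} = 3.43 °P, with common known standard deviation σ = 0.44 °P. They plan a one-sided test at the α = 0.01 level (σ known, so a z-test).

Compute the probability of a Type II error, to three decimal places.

Standardized effect: d = |μ_{strain X} − μ_{strain Y}| / σ = |3.67 − 3.43| / 0.44 = 0.5455
Noncentrality parameter: δ = d·√(n/2) = 0.5455 × √(39/2) = 2.4087
Critical value for a one-sided test at α = 0.01: z_α = 2.326.
Power = P(Z > 2.326 − δ) = Φ(0.082) = 0.5328.
Type II error: β = 1 − power = 1 − 0.5328 = 0.4672.

β ≈ 0.467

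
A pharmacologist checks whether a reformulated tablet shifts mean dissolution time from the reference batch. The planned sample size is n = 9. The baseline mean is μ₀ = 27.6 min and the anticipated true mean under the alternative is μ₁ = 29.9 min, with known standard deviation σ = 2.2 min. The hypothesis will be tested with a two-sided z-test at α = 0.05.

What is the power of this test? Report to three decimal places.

Power ≈ 0.880

Standardized effect: d = |μ₁ − μ₀| / σ = |29.9 − 27.6| / 2.2 = 1.0455
Noncentrality parameter: δ = d·√n = 1.0455 × √9 = 3.1364
Critical value for a two-sided test at α = 0.05: z_{α/2} = 1.960.
Power = Φ(δ − 1.960) + Φ(−δ − 1.960) = Φ(1.176) + Φ(-5.096) = 0.8803 + 0.0000 = 0.8803.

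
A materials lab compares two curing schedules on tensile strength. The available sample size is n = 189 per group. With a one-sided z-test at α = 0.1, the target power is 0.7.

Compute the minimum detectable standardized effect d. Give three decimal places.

d ≈ 0.186

Need Φ(δ − 1.282) = 0.7, so δ = 1.282 + 0.524 = 1.806.
δ = d·√(n/2) ⇒ d = δ/√(n/2) = 1.806/√(189/2) = 0.1858.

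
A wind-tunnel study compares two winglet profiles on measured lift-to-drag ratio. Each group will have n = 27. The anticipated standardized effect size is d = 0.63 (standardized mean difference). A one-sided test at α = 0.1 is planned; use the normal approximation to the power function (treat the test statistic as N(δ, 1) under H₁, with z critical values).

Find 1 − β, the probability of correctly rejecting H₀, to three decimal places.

Noncentrality parameter: δ = d·√(n/2) = 0.63 × √(27/2) = 2.3148
One-sided α = 0.1 → critical value z_{0.1} = 1.282.
Power = P(Z > 1.282 − δ) = Φ(1.033) = 0.8492.

Power ≈ 0.849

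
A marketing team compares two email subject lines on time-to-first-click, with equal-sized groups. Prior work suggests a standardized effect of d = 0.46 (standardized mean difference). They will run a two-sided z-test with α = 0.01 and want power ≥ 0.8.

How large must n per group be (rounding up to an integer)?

Set Φ(δ − 2.576) = 0.8; then δ − 2.576 = Φ⁻¹(0.8) = 0.842, giving δ = 3.417.
(Ignoring the negligible lower-tail rejection probability gives the usual closed-form inversion.)
δ = d·√(n/2) ⇒ n = 2(δ/d)² = 2 × (3.417 / 0.46)² = 110.39.
Rounding up, n = 111 per group.

n = 111 per group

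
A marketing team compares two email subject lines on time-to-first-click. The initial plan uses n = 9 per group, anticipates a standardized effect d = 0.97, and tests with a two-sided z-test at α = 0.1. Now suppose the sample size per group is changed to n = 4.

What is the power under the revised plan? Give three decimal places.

Power ≈ 0.394

With n = 4 per group: δ = d·√(n/2) = 0.97 × √(4/2) = 1.3718. Critical value z_{0.05} = 1.645.
Revised power = Φ(δ − 1.645) + Φ(−δ − 1.645) = Φ(-0.273) + Φ(-3.017) = 0.3924 + 0.0013 = 0.3937.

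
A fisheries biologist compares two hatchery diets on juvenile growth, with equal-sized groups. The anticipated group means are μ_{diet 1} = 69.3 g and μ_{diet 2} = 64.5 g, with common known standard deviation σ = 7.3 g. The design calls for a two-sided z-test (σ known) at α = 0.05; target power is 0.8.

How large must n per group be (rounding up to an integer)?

n = 37 per group

Standardized effect: d = |μ_{diet 1} − μ_{diet 2}| / σ = |69.3 − 64.5| / 7.3 = 0.6575
For power 0.8 need Φ(δ − z_{0.025}) = 0.8, so δ = z_{0.025} + z_{0.20} = 1.960 + 0.842 = 2.802.
(The Φ(−δ − z_{α/2}) term is vanishingly small for δ > 0 and is dropped in the standard sample-size formula.)
δ = d·√(n/2) ⇒ n = 2(δ/d)² = 2 × (2.802 / 0.6575)² = 36.31.
Rounding up, n = 37 per group.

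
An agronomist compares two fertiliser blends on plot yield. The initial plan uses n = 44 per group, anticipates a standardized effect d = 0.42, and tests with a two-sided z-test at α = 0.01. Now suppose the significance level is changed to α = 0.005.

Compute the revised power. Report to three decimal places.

δ = d·√(n/2) = 0.42 × √(44/2) = 1.9700 (unchanged). New critical value: z_{0.0025} = 2.807.
Revised power = Φ(δ − 2.807) + Φ(−δ − 2.807) = Φ(-0.837) + Φ(-4.777) = 0.2013 + 0.0000 = 0.2013.

Power ≈ 0.201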